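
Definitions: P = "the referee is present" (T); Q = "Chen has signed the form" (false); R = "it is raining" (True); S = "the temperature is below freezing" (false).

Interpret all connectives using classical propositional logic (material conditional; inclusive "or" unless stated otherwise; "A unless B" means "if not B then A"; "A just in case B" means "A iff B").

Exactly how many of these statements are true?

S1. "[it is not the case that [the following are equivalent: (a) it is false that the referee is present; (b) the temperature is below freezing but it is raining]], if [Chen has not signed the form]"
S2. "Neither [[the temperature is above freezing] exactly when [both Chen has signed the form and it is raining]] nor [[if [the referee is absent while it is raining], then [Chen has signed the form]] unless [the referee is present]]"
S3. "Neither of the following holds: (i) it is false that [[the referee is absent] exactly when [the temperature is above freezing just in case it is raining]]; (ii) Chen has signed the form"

0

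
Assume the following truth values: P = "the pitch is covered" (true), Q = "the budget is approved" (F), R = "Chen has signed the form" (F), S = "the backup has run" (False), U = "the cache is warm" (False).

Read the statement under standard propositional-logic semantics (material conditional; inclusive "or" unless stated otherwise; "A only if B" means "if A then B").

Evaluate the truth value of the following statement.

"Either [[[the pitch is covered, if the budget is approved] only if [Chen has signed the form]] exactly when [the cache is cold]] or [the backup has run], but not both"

False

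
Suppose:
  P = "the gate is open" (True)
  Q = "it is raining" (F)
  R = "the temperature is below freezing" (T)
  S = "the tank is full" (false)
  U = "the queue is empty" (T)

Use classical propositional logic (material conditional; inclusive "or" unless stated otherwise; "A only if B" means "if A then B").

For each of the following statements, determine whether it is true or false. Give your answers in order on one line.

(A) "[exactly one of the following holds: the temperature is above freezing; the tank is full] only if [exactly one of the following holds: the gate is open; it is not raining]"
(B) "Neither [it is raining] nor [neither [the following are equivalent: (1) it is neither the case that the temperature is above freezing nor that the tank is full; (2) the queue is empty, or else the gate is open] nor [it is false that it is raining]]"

(A): Parsed as (~R xor S) -> (P xor ~Q)

~R = ~T = F
~R xor S = F xor F = F
~Q = ~F = T
P xor ~Q = T xor T = F
(~R xor S) -> (P xor ~Q) = F -> F = T
Thus (A) is true.

(B): This is Q nor (((~R nor S) <-> (U | P)) nor ~Q).

~R = ~T = F
~R nor S = F nor F = T
U | P = T | T = T
(~R nor S) <-> (U | P) = T <-> T = T
~Q = ~F = T
((~R nor S) <-> (U | P)) nor ~Q = T nor T = F
Q nor (((~R nor S) <-> (U | P)) nor ~Q) = F nor F = T
Hence (B) is true.

(A) True, (B) True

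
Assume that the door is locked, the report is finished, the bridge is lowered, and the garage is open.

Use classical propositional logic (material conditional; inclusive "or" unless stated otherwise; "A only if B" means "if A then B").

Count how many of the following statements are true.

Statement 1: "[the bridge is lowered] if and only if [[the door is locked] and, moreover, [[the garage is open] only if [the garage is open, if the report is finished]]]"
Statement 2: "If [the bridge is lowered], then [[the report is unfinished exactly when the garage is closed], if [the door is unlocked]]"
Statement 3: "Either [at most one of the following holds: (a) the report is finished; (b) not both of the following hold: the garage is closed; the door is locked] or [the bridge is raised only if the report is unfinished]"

Let R = "the bridge is raised" (False), P = "the door is locked" (True), S = "the garage is closed" (False), Q = "the report is finished" (True).

Statement 1: In symbols: not R iff (P and (not S -> (Q -> not S)))

not R = not False = True
not S = not False = True
not S = not False = True
Q -> not S = True -> True = True
not S -> (Q -> not S) = True -> True = True
P and (not S -> (Q -> not S)) = True and True = True
not R iff (P and (not S -> (Q -> not S))) = True iff True = True
Thus Statement 1 is true.

Statement 2: This is not R -> (not P -> (not Q iff S)).

not R = not False = True
not P = not True = False
not Q = not True = False
not Q iff S = False iff False = True
not P -> (not Q iff S) = False -> True = True
not R -> (not P -> (not Q iff S)) = True -> True = True
Thus Statement 2 is true.

Statement 3: This is (Q nand (S nand P)) or (R -> not Q).

S nand P = False nand True = True
Q nand (S nand P) = True nand True = False
not Q = not True = False
R -> not Q = False -> False = True
(Q nand (S nand P)) or (R -> not Q) = False or True = True
Thus Statement 3 is true.

Count: 3.

3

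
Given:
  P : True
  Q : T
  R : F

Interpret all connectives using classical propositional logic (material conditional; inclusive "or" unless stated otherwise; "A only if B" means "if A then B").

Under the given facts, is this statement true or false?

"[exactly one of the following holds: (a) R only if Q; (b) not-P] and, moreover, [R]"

Values: R=F, Q=T, P=T.
Formalization: ((R -> Q) xor ~P) & R

R -> Q = F -> T = T
~P = ~T = F
(R -> Q) xor ~P = T xor F = T
((R -> Q) xor ~P) & R = T & F = F

The statement is false.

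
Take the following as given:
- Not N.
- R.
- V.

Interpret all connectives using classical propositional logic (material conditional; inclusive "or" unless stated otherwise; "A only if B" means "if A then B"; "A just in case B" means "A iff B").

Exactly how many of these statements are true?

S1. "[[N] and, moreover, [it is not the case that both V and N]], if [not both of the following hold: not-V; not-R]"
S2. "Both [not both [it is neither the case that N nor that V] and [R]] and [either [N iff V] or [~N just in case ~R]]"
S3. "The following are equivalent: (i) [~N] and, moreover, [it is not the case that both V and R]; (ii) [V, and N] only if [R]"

0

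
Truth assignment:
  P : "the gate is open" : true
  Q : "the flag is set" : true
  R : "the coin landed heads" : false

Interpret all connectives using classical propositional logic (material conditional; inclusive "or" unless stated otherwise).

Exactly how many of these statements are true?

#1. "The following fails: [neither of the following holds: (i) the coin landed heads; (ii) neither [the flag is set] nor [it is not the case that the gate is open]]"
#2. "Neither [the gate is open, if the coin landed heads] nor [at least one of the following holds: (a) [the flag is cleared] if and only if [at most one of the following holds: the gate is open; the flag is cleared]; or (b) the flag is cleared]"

#1: Formalization: ¬(R ↓ (Q ↓ ¬P))

¬P = ¬T = F
Q ↓ ¬P = T ↓ F = F
R ↓ (Q ↓ ¬P) = F ↓ F = T
¬(R ↓ (Q ↓ ¬P)) = ¬T = F
Hence #1 is false.

#2: In symbols: (R → P) ↓ ((¬Q ↔ (P ↑ ¬Q)) ∨ ¬Q)

R → P = F → T = T
¬Q = ¬T = F
¬Q = ¬T = F
P ↑ ¬Q = T ↑ F = T
¬Q ↔ (P ↑ ¬Q) = F ↔ T = F
¬Q = ¬T = F
(¬Q ↔ (P ↑ ¬Q)) ∨ ¬Q = F ∨ F = F
(R → P) ↓ ((¬Q ↔ (P ↑ ¬Q)) ∨ ¬Q) = T ↓ F = F
Hence #2 is false.

0 of the 2 statements are true (none).

0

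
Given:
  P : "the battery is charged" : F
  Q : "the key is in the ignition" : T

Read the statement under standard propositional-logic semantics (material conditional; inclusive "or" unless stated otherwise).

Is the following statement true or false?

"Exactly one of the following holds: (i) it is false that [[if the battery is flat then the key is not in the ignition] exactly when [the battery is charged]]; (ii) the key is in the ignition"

This is ~((~P -> ~Q) <-> P) xor Q.

~P = ~F = T
~Q = ~T = F
~P -> ~Q = T -> F = F
(~P -> ~Q) <-> P = F <-> F = T
~((~P -> ~Q) <-> P) = ~T = F
~((~P -> ~Q) <-> P) xor Q = F xor T = T

True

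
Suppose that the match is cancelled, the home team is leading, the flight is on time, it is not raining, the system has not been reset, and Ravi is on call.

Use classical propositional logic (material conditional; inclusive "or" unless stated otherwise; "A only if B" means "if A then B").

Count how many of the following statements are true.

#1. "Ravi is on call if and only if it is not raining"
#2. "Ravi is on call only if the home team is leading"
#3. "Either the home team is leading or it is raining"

3

Let V = "Ravi is on call" (T), S = "it is raining" (F), Q = "the home team is leading" (T).

#1: This is V <-> ~S.

~S = ~F = T
V <-> ~S = T <-> T = T
So #1 is true.

#2: In symbols: V -> Q

V -> Q = T -> T = T
So #2 is true.

#3: This is Q | S.

Q | S = T | F = T
So #3 is true.

Count: 3.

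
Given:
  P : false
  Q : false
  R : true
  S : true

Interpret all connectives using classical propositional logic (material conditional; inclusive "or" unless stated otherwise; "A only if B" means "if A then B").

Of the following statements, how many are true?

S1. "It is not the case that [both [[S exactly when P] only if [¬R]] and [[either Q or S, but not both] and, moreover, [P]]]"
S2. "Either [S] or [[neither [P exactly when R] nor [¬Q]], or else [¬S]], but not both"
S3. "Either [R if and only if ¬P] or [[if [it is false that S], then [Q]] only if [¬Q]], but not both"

2

S1: In symbols: not (((S iff P) -> not R) and ((Q xor S) and P))

S iff P = True iff False = False
not R = not True = False
(S iff P) -> not R = False -> False = True
Q xor S = False xor True = True
(Q xor S) and P = True and False = False
((S iff P) -> not R) and ((Q xor S) and P) = True and False = False
not (((S iff P) -> not R) and ((Q xor S) and P)) = not False = True
Thus S1 is true.

S2: Formalization: S xor (((P iff R) nor not Q) or not S)

P iff R = False iff True = False
not Q = not False = True
(P iff R) nor not Q = False nor True = False
not S = not True = False
((P iff R) nor not Q) or not S = False or False = False
S xor (((P iff R) nor not Q) or not S) = True xor False = True
Thus S2 is true.

S3: This is (R iff not P) xor ((not S -> Q) -> not Q).

not P = not False = True
R iff not P = True iff True = True
not S = not True = False
not S -> Q = False -> False = True
not Q = not False = True
(not S -> Q) -> not Q = True -> True = True
(R iff not P) xor ((not S -> Q) -> not Q) = True xor True = False
Hence S3 is false.

2 of the 3 statements are true (S1, S2).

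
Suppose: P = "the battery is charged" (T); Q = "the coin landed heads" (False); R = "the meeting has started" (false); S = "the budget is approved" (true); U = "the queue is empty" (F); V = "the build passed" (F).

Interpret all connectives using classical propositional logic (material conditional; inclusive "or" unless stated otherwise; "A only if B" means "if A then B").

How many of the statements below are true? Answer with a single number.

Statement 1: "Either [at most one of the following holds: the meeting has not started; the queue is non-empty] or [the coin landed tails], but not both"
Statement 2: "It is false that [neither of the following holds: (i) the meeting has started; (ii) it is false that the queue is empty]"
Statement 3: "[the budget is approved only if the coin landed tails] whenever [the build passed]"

Statement 1: Formalization: (~R nand ~U) xor ~Q

~R = ~F = T
~U = ~F = T
~R nand ~U = T nand T = F
~Q = ~F = T
(~R nand ~U) xor ~Q = F xor T = T
Thus Statement 1 is true.

Statement 2: Parsed as ~(R nor ~U)

~U = ~F = T
R nor ~U = F nor T = F
~(R nor ~U) = ~F = T
Hence Statement 2 is true.

Statement 3: In symbols: V -> (S -> ~Q)

~Q = ~F = T
S -> ~Q = T -> T = T
V -> (S -> ~Q) = F -> T = T
Hence Statement 3 is true.

Count: 3.

3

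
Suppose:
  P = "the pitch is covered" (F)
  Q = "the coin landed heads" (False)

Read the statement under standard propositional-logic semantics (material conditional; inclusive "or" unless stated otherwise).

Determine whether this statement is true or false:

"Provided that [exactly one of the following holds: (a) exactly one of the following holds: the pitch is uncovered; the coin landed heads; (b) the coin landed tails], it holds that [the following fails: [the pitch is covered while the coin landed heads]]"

Values: P=F, Q=F.
Parsed as ((¬P ⊕ Q) ⊕ ¬Q) → ¬(P ∧ Q)

¬P = ¬F = T
¬P ⊕ Q = T ⊕ F = T
¬Q = ¬F = T
(¬P ⊕ Q) ⊕ ¬Q = T ⊕ T = F
P ∧ Q = F ∧ F = F
¬(P ∧ Q) = ¬F = T
((¬P ⊕ Q) ⊕ ¬Q) → ¬(P ∧ Q) = F → T = T

The statement is true.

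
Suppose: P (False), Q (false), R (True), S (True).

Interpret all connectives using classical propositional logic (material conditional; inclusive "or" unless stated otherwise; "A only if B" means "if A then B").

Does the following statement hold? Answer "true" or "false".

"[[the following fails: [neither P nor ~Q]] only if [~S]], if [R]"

false

Formalization: R → (¬(P ↓ ¬Q) → ¬S)

¬Q = ¬F = T
P ↓ ¬Q = F ↓ T = F
¬(P ↓ ¬Q) = ¬F = T
¬S = ¬T = F
¬(P ↓ ¬Q) → ¬S = T → F = F
R → (¬(P ↓ ¬Q) → ¬S) = T → F = F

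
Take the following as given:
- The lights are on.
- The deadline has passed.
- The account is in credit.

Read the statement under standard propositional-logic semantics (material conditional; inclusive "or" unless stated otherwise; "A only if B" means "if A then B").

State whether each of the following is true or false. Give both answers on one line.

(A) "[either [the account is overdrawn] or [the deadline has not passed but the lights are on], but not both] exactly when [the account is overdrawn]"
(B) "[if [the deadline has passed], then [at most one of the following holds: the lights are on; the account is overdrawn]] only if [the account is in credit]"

Let R = "the account is overdrawn" (F), Q = "the deadline has passed" (T), P = "the lights are on" (T).

(A): In symbols: (R xor (~Q & P)) <-> R

~Q = ~T = F
~Q & P = F & T = F
R xor (~Q & P) = F xor F = F
(R xor (~Q & P)) <-> R = F <-> F = T
Hence (A) is true.

(B): In symbols: (Q -> (P nand R)) -> ~R

P nand R = T nand F = T
Q -> (P nand R) = T -> T = T
~R = ~F = T
(Q -> (P nand R)) -> ~R = T -> T = T
Hence (B) is true.

(A) T; (B) T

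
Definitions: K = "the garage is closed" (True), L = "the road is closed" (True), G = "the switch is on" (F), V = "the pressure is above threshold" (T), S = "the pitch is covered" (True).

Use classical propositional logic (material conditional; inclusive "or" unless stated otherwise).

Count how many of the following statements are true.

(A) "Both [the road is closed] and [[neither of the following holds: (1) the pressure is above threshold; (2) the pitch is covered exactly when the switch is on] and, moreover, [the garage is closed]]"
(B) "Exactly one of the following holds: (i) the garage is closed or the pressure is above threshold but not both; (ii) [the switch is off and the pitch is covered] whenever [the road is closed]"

(A): Formalization: L & ((V nor (S <-> G)) & K)

S <-> G = T <-> F = F
V nor (S <-> G) = T nor F = F
(V nor (S <-> G)) & K = F & T = F
L & ((V nor (S <-> G)) & K) = T & F = F
Hence (A) is false.

(B): Formalization: (K xor V) xor (L -> (~G & S))

K xor V = T xor T = F
~G = ~F = T
~G & S = T & T = T
L -> (~G & S) = T -> T = T
(K xor V) xor (L -> (~G & S)) = F xor T = T
Hence (B) is true.

True statements: 1 ((B)).

1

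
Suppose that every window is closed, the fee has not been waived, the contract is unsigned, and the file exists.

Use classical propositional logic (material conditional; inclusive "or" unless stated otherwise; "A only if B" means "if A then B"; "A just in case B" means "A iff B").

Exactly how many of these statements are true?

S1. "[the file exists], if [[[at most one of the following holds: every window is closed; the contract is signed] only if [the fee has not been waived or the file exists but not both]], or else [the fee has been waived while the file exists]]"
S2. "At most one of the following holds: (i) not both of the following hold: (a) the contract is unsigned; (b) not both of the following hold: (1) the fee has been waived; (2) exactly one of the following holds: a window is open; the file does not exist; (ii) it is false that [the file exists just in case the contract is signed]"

2

Let P = "a window is open" (False), R = "the contract is signed" (False), Q = "the fee has been waived" (False), S = "the file exists" (True).

S1: In symbols: (((not P nand R) -> (not Q xor S)) or (Q and S)) -> S

not P = not False = True
not P nand R = True nand False = True
not Q = not False = True
not Q xor S = True xor True = False
(not P nand R) -> (not Q xor S) = True -> False = False
Q and S = False and True = False
((not P nand R) -> (not Q xor S)) or (Q and S) = False or False = False
(((not P nand R) -> (not Q xor S)) or (Q and S)) -> S = False -> True = True
So S1 is true.

S2: This is (not R nand (Q nand (P xor not S))) nand not (S iff R).

not R = not False = True
not S = not True = False
P xor not S = False xor False = False
Q nand (P xor not S) = False nand False = True
not R nand (Q nand (P xor not S)) = True nand True = False
S iff R = True iff False = False
not (S iff R) = not False = True
(not R nand (Q nand (P xor not S))) nand not (S iff R) = False nand True = True
Hence S2 is true.

2 of the 2 statements are true (S1, S2).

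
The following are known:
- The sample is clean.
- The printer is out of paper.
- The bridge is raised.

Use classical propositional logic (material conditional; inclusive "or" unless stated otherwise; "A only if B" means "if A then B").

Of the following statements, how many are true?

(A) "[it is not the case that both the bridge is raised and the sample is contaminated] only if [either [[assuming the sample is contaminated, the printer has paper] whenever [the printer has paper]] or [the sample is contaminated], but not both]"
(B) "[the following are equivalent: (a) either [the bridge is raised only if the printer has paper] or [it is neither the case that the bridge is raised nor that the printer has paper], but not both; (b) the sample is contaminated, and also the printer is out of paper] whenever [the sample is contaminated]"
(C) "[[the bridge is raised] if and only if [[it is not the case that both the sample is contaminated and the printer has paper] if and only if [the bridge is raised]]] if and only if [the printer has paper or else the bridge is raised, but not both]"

Let P = "the bridge is raised" (T), L = "the sample is contaminated" (F), N = "the printer has paper" (F).

(A): Parsed as (P ↑ L) → ((N → (L → N)) ⊕ L)

P ↑ L = T ↑ F = T
L → N = F → F = T
N → (L → N) = F → T = T
(N → (L → N)) ⊕ L = T ⊕ F = T
(P ↑ L) → ((N → (L → N)) ⊕ L) = T → T = T
Thus (A) is true.

(B): Formalization: L → (((P → N) ⊕ (P ↓ N)) ↔ (L ∧ ¬N))

P → N = T → F = F
P ↓ N = T ↓ F = F
(P → N) ⊕ (P ↓ N) = F ⊕ F = F
¬N = ¬F = T
L ∧ ¬N = F ∧ T = F
((P → N) ⊕ (P ↓ N)) ↔ (L ∧ ¬N) = F ↔ F = T
L → (((P → N) ⊕ (P ↓ N)) ↔ (L ∧ ¬N)) = F → T = T
So (B) is true.

(C): Formalization: (P ↔ ((L ↑ N) ↔ P)) ↔ (N ⊕ P)

L ↑ N = F ↑ F = T
(L ↑ N) ↔ P = T ↔ T = T
P ↔ ((L ↑ N) ↔ P) = T ↔ T = T
N ⊕ P = F ⊕ T = T
(P ↔ ((L ↑ N) ↔ P)) ↔ (N ⊕ P) = T ↔ T = T
Thus (C) is true.

3 of the 3 statements are true ((A), (B), (C)).

3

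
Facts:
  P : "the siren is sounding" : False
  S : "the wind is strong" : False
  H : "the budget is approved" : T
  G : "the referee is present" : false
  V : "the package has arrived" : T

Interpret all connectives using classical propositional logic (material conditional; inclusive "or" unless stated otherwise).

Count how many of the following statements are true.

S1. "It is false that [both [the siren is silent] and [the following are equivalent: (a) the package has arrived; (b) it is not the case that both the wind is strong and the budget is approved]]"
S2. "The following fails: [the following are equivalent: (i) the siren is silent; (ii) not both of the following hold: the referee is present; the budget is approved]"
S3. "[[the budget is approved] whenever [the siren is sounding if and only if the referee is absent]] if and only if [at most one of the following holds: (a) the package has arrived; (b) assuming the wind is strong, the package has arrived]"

0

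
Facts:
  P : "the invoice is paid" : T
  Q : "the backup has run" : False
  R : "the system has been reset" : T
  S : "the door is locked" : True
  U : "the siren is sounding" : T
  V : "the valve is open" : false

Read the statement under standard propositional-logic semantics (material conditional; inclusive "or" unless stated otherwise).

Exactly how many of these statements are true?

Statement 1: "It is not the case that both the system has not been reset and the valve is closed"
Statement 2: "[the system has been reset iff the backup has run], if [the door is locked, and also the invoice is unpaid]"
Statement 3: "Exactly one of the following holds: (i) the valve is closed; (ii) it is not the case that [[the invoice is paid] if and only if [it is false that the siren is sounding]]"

Statement 1: This is not R nand not V.

not R = not True = False
not V = not False = True
not R nand not V = False nand True = True
Hence Statement 1 is true.

Statement 2: Parsed as (S and not P) -> (R iff Q)

not P = not True = False
S and not P = True and False = False
R iff Q = True iff False = False
(S and not P) -> (R iff Q) = False -> False = True
Thus Statement 2 is true.

Statement 3: Formalization: not V xor not (P iff not U)

not V = not False = True
not U = not True = False
P iff not U = True iff False = False
not (P iff not U) = not False = True
not V xor not (P iff not U) = True xor True = False
So Statement 3 is false.

True statements: 2 (Statement 1, Statement 2).

2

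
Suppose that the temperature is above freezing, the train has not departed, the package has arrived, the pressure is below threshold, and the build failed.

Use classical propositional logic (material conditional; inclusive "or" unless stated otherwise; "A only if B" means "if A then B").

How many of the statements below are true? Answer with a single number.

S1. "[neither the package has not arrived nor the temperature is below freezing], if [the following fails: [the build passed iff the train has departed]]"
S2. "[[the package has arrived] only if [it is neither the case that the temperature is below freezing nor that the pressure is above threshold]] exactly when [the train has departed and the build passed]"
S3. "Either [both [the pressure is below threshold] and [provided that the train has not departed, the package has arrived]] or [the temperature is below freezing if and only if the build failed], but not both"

2

Let L = "the build passed" (F), M = "the train has departed" (F), P = "the package has arrived" (T), S = "the temperature is below freezing" (F), G = "the pressure is above threshold" (F).

S1: Formalization: ~(L <-> M) -> (~P nor S)

L <-> M = F <-> F = T
~(L <-> M) = ~T = F
~P = ~T = F
~P nor S = F nor F = T
~(L <-> M) -> (~P nor S) = F -> T = T
Thus S1 is true.

S2: In symbols: (P -> (S nor G)) <-> (M & L)

S nor G = F nor F = T
P -> (S nor G) = T -> T = T
M & L = F & F = F
(P -> (S nor G)) <-> (M & L) = T <-> F = F
So S2 is false.

S3: Formalization: (~G & (~M -> P)) xor (S <-> ~L)

~G = ~F = T
~M = ~F = T
~M -> P = T -> T = T
~G & (~M -> P) = T & T = T
~L = ~F = T
S <-> ~L = F <-> T = F
(~G & (~M -> P)) xor (S <-> ~L) = T xor F = T
Hence S3 is true.

True statements: 2 (S1, S3).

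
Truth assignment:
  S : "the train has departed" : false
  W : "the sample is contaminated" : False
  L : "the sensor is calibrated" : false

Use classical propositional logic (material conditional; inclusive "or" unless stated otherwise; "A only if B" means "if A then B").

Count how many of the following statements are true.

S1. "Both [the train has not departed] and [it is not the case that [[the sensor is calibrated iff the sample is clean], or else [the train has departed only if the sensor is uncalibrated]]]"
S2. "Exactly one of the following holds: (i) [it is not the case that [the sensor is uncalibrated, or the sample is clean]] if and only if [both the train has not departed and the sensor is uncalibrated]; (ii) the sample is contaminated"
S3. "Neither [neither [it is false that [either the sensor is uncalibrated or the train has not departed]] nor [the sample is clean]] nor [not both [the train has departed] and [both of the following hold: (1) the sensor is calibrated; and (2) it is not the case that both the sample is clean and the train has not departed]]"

0

S1: In symbols: ¬S ∧ ¬((L ↔ ¬W) ∨ (S → ¬L))

¬S = ¬F = T
¬W = ¬F = T
L ↔ ¬W = F ↔ T = F
¬L = ¬F = T
S → ¬L = F → T = T
(L ↔ ¬W) ∨ (S → ¬L) = F ∨ T = T
¬((L ↔ ¬W) ∨ (S → ¬L)) = ¬T = F
¬S ∧ ¬((L ↔ ¬W) ∨ (S → ¬L)) = T ∧ F = F
Hence S1 is false.

S2: This is (¬(¬L ∨ ¬W) ↔ (¬S ∧ ¬L)) ⊕ W.

¬L = ¬F = T
¬W = ¬F = T
¬L ∨ ¬W = T ∨ T = T
¬(¬L ∨ ¬W) = ¬T = F
¬S = ¬F = T
¬L = ¬F = T
¬S ∧ ¬L = T ∧ T = T
¬(¬L ∨ ¬W) ↔ (¬S ∧ ¬L) = F ↔ T = F
(¬(¬L ∨ ¬W) ↔ (¬S ∧ ¬L)) ⊕ W = F ⊕ F = F
Hence S2 is false.

S3: Parsed as (¬(¬L ∨ ¬S) ↓ ¬W) ↓ (S ↑ (L ∧ (¬W ↑ ¬S)))

¬L = ¬F = T
¬S = ¬F = T
¬L ∨ ¬S = T ∨ T = T
¬(¬L ∨ ¬S) = ¬T = F
¬W = ¬F = T
¬(¬L ∨ ¬S) ↓ ¬W = F ↓ T = F
¬W = ¬F = T
¬S = ¬F = T
¬W ↑ ¬S = T ↑ T = F
L ∧ (¬W ↑ ¬S) = F ∧ F = F
S ↑ (L ∧ (¬W ↑ ¬S)) = F ↑ F = T
(¬(¬L ∨ ¬S) ↓ ¬W) ↓ (S ↑ (L ∧ (¬W ↑ ¬S))) = F ↓ T = F
Thus S3 is false.

0 of the 3 statements are true (none).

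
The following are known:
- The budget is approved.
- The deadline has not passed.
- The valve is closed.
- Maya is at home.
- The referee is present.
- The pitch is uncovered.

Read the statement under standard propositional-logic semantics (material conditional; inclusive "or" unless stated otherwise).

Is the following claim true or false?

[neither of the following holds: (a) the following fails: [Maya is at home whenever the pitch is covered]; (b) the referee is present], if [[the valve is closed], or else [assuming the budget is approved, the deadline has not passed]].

Let R = "the valve is open" (F), P = "the budget is approved" (T), Q = "the deadline has passed" (F), V = "the pitch is covered" (F), S = "Maya is at home" (T), U = "the referee is present" (T).
In symbols: (¬R ∨ (P → ¬Q)) → (¬(V → S) ↓ U)

¬R = ¬F = T
¬Q = ¬F = T
P → ¬Q = T → T = T
¬R ∨ (P → ¬Q) = T ∨ T = T
V → S = F → T = T
¬(V → S) = ¬T = F
¬(V → S) ↓ U = F ↓ T = F
(¬R ∨ (P → ¬Q)) → (¬(V → S) ↓ U) = T → F = F

false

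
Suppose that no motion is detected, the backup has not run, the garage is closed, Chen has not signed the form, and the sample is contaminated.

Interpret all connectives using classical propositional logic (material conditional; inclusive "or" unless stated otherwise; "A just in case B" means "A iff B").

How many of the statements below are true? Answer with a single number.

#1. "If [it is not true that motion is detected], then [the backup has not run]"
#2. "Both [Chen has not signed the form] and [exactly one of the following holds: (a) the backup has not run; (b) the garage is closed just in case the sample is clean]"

2

Let P = "motion is detected" (F), Q = "the backup has run" (F), S = "Chen has signed the form" (F), R = "the garage is closed" (T), U = "the sample is contaminated" (T).

#1: In symbols: ¬P → ¬Q

¬P = ¬F = T
¬Q = ¬F = T
¬P → ¬Q = T → T = T
Thus #1 is true.

#2: Formalization: ¬S ∧ (¬Q ⊕ (R ↔ ¬U))

¬S = ¬F = T
¬Q = ¬F = T
¬U = ¬T = F
R ↔ ¬U = T ↔ F = F
¬Q ⊕ (R ↔ ¬U) = T ⊕ F = T
¬S ∧ (¬Q ⊕ (R ↔ ¬U)) = T ∧ T = T
Hence #2 is true.

True statements: 2 (#1, #2).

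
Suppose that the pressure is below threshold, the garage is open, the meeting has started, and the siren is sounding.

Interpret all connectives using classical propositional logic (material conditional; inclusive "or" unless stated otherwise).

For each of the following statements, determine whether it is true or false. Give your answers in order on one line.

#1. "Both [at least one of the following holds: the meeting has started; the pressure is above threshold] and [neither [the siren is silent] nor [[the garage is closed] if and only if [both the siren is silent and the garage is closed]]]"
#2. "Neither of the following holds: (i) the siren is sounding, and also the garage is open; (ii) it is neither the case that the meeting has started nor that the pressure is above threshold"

#1 F, #2 F

Let R = "the meeting has started" (True), P = "the pressure is above threshold" (False), S = "the siren is sounding" (True), Q = "the garage is closed" (False).

#1: In symbols: (R or P) and (not S nor (Q iff (not S and Q)))

R or P = True or False = True
not S = not True = False
not S = not True = False
not S and Q = False and False = False
Q iff (not S and Q) = False iff False = True
not S nor (Q iff (not S and Q)) = False nor True = False
(R or P) and (not S nor (Q iff (not S and Q))) = True and False = False
Thus #1 is false.

#2: This is (S and not Q) nor (R nor P).

not Q = not False = True
S and not Q = True and True = True
R nor P = True nor False = False
(S and not Q) nor (R nor P) = True nor False = False
So #2 is false.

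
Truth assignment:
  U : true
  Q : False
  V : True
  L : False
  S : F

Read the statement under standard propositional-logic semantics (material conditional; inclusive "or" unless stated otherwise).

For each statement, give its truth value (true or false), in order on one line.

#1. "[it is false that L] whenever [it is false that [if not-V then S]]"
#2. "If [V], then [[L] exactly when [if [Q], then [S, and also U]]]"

#1: Parsed as ¬(¬V → S) → ¬L

¬V = ¬T = F
¬V → S = F → F = T
¬(¬V → S) = ¬T = F
¬L = ¬F = T
¬(¬V → S) → ¬L = F → T = T
Hence #1 is true.

#2: This is V → (L ↔ (Q → (S ∧ U))).

S ∧ U = F ∧ T = F
Q → (S ∧ U) = F → F = T
L ↔ (Q → (S ∧ U)) = F ↔ T = F
V → (L ↔ (Q → (S ∧ U))) = T → F = F
Thus #2 is false.

#1 true, #2 false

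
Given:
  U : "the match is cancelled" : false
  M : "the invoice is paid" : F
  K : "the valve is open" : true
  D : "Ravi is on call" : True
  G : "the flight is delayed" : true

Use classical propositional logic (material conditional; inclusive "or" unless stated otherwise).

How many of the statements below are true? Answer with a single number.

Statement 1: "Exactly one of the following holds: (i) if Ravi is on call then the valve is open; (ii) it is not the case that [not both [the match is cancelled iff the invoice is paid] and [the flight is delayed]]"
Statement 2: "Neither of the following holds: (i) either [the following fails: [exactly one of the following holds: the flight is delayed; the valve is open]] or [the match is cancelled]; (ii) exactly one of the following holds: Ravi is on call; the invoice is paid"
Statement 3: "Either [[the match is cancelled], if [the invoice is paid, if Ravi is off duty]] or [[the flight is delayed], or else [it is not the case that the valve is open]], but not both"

Statement 1: Formalization: (D -> K) xor ~((U <-> M) nand G)

D -> K = T -> T = T
U <-> M = F <-> F = T
(U <-> M) nand G = T nand T = F
~((U <-> M) nand G) = ~F = T
(D -> K) xor ~((U <-> M) nand G) = T xor T = F
So Statement 1 is false.

Statement 2: Parsed as (~(G xor K) | U) nor (D xor M)

G xor K = T xor T = F
~(G xor K) = ~F = T
~(G xor K) | U = T | F = T
D xor M = T xor F = T
(~(G xor K) | U) nor (D xor M) = T nor T = F
Hence Statement 2 is false.

Statement 3: Parsed as ((~D -> M) -> U) xor (G | ~K)

~D = ~T = F
~D -> M = F -> F = T
(~D -> M) -> U = T -> F = F
~K = ~T = F
G | ~K = T | F = T
((~D -> M) -> U) xor (G | ~K) = F xor T = T
Thus Statement 3 is true.

1 of the 3 statements is true.

1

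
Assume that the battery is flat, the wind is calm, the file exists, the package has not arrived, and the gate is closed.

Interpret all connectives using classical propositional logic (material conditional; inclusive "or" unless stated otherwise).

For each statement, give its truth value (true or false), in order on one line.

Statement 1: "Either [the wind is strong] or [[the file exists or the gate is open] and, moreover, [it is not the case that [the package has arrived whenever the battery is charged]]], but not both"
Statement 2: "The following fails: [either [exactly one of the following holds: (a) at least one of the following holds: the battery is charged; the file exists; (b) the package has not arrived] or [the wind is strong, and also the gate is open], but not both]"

Let Q = "the wind is strong" (F), R = "the file exists" (T), U = "the gate is open" (F), P = "the battery is charged" (F), S = "the package has arrived" (F).

Statement 1: This is Q xor ((R | U) & ~(P -> S)).

R | U = T | F = T
P -> S = F -> F = T
~(P -> S) = ~T = F
(R | U) & ~(P -> S) = T & F = F
Q xor ((R | U) & ~(P -> S)) = F xor F = F
Thus Statement 1 is false.

Statement 2: This is ~(((P | R) xor ~S) xor (Q & U)).

P | R = F | T = T
~S = ~F = T
(P | R) xor ~S = T xor T = F
Q & U = F & F = F
((P | R) xor ~S) xor (Q & U) = F xor F = F
~(((P | R) xor ~S) xor (Q & U)) = ~F = T
So Statement 2 is true.

Statement 1 F; Statement 2 T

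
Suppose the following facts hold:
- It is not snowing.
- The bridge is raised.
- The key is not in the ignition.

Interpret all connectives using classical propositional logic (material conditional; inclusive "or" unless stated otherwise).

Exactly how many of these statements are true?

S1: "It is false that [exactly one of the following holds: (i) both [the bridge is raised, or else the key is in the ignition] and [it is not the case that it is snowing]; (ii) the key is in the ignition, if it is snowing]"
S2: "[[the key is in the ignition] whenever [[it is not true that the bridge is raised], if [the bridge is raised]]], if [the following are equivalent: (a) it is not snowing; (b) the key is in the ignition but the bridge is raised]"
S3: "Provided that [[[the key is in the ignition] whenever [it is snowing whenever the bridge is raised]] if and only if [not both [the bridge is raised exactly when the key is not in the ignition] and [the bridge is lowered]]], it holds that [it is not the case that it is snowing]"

Let Q = "the bridge is raised" (T), R = "the key is in the ignition" (F), P = "it is snowing" (F).

S1: This is ¬(((Q ∨ R) ∧ ¬P) ⊕ (P → R)).

Q ∨ R = T ∨ F = T
¬P = ¬F = T
(Q ∨ R) ∧ ¬P = T ∧ T = T
P → R = F → F = T
((Q ∨ R) ∧ ¬P) ⊕ (P → R) = T ⊕ T = F
¬(((Q ∨ R) ∧ ¬P) ⊕ (P → R)) = ¬F = T
Hence S1 is true.

S2: Parsed as (¬P ↔ (R ∧ Q)) → ((Q → ¬Q) → R)

¬P = ¬F = T
R ∧ Q = F ∧ T = F
¬P ↔ (R ∧ Q) = T ↔ F = F
¬Q = ¬T = F
Q → ¬Q = T → F = F
(Q → ¬Q) → R = F → F = T
(¬P ↔ (R ∧ Q)) → ((Q → ¬Q) → R) = F → T = T
So S2 is true.

S3: Formalization: (((Q → P) → R) ↔ ((Q ↔ ¬R) ↑ ¬Q)) → ¬P

Q → P = T → F = F
(Q → P) → R = F → F = T
¬R = ¬F = T
Q ↔ ¬R = T ↔ T = T
¬Q = ¬T = F
(Q ↔ ¬R) ↑ ¬Q = T ↑ F = T
((Q → P) → R) ↔ ((Q ↔ ¬R) ↑ ¬Q) = T ↔ T = T
¬P = ¬F = T
(((Q → P) → R) ↔ ((Q ↔ ¬R) ↑ ¬Q)) → ¬P = T → T = T
So S3 is true.

True statements: 3.

3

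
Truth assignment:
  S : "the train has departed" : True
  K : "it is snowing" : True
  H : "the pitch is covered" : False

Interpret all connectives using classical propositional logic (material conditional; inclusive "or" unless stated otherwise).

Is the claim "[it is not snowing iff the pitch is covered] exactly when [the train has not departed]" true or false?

The statement is false.

Formalization: (not K iff H) iff not S

not K = not True = False
not K iff H = False iff False = True
not S = not True = False
(not K iff H) iff not S = True iff False = False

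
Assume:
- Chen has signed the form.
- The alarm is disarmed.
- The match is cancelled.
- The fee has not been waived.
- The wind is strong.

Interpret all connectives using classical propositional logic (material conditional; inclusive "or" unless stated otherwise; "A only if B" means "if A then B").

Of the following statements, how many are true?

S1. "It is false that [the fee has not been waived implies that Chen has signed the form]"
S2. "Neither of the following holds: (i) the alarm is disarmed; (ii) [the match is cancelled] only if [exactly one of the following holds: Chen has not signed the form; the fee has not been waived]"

0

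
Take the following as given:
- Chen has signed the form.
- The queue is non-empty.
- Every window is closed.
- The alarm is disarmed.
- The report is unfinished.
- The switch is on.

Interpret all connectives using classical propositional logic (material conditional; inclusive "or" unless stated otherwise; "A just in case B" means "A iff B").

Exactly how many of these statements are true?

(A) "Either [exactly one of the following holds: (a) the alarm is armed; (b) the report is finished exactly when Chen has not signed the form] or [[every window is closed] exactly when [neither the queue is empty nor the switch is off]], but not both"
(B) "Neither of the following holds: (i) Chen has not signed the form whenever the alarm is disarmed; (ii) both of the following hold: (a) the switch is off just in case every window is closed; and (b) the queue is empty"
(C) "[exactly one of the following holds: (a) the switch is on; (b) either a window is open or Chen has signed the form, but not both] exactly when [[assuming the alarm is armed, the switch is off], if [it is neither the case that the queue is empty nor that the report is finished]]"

1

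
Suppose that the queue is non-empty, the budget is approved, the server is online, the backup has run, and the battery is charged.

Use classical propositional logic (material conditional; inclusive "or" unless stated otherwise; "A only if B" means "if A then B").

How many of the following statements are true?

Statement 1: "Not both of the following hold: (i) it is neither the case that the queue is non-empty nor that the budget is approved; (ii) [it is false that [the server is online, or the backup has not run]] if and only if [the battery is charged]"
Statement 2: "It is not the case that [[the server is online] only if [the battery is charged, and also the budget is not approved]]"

Let N = "the queue is empty" (False), M = "the budget is approved" (True), H = "the server is online" (True), G = "the backup has run" (True), Q = "the battery is charged" (True).

Statement 1: Formalization: (not N nor M) nand (not (H or not G) iff Q)

not N = not False = True
not N nor M = True nor True = False
not G = not True = False
H or not G = True or False = True
not (H or not G) = not True = False
not (H or not G) iff Q = False iff True = False
(not N nor M) nand (not (H or not G) iff Q) = False nand False = True
Hence Statement 1 is true.

Statement 2: In symbols: not (H -> (Q and not M))

not M = not True = False
Q and not M = True and False = False
H -> (Q and not M) = True -> False = False
not (H -> (Q and not M)) = not False = True
Thus Statement 2 is true.

Count: 2.

2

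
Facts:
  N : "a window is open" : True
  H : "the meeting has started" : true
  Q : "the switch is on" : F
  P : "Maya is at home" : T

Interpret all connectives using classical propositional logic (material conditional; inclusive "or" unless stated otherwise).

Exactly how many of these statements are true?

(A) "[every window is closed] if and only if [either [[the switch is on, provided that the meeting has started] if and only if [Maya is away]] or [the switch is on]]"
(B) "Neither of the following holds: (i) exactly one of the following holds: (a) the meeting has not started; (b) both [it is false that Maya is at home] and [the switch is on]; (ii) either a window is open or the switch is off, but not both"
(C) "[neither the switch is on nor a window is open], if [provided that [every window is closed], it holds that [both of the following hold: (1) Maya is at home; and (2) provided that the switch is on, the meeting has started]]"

1

(A): Parsed as ¬N ↔ (((H → Q) ↔ ¬P) ∨ Q)

¬N = ¬T = F
H → Q = T → F = F
¬P = ¬T = F
(H → Q) ↔ ¬P = F ↔ F = T
((H → Q) ↔ ¬P) ∨ Q = T ∨ F = T
¬N ↔ (((H → Q) ↔ ¬P) ∨ Q) = F ↔ T = F
Thus (A) is false.

(B): Formalization: (¬H ⊕ (¬P ∧ Q)) ↓ (N ⊕ ¬Q)

¬H = ¬T = F
¬P = ¬T = F
¬P ∧ Q = F ∧ F = F
¬H ⊕ (¬P ∧ Q) = F ⊕ F = F
¬Q = ¬F = T
N ⊕ ¬Q = T ⊕ T = F
(¬H ⊕ (¬P ∧ Q)) ↓ (N ⊕ ¬Q) = F ↓ F = T
So (B) is true.

(C): This is (¬N → (P ∧ (Q → H))) → (Q ↓ N).

¬N = ¬T = F
Q → H = F → T = T
P ∧ (Q → H) = T ∧ T = T
¬N → (P ∧ (Q → H)) = F → T = T
Q ↓ N = F ↓ T = F
(¬N → (P ∧ (Q → H))) → (Q ↓ N) = T → F = F
So (C) is false.

1 of the 3 statements is true ((B)).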